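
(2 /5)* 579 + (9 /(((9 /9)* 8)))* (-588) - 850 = -12799 /10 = -1279.90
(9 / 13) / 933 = 0.00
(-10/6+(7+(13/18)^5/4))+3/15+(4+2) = 437716817/37791360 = 11.58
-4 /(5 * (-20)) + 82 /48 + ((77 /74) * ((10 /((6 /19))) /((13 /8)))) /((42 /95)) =41223707 /865800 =47.61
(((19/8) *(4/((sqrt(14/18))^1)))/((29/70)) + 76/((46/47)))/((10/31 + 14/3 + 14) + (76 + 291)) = 26505 *sqrt(7)/1041013 + 166098/825631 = 0.27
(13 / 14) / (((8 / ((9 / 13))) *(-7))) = -9 / 784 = -0.01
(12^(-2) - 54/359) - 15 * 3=-2333737/51696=-45.14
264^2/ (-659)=-69696/ 659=-105.76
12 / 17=0.71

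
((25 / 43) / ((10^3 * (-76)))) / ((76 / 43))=-0.00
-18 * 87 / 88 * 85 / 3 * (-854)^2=-4044968865 / 11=-367724442.27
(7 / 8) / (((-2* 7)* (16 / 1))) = -1 / 256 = -0.00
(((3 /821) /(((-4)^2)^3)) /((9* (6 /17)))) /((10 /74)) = 629 /302653440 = 0.00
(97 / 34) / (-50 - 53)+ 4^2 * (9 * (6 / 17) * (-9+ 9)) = -97 / 3502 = -0.03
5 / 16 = 0.31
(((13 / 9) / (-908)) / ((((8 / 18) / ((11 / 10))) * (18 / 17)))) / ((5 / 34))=-41327 / 1634400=-0.03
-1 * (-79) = 79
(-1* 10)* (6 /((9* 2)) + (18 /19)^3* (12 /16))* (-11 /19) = 2197910 /390963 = 5.62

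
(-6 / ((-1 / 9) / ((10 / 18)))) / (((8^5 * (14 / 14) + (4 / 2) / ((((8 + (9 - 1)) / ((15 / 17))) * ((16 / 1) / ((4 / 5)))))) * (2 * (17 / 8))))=768 / 3565159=0.00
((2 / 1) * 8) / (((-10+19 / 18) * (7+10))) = -288 / 2737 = -0.11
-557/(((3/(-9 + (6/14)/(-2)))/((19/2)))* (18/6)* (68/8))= 455069/714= 637.35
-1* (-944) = 944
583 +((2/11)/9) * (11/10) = 583.02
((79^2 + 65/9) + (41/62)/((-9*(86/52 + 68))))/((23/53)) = 167322720433/11621187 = 14398.07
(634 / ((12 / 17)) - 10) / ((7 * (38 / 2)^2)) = 5329 / 15162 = 0.35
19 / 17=1.12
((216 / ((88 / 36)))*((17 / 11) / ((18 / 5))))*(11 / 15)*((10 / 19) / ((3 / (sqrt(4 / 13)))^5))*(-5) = -54400*sqrt(13) / 12397671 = -0.02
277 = 277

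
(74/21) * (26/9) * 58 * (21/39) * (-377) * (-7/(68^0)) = 22653176/27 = 839006.52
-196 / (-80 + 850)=-14 / 55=-0.25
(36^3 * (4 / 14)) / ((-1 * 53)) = -93312 / 371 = -251.51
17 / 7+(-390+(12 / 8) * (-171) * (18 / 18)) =-9017 / 14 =-644.07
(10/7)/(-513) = -0.00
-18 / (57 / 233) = -1398 / 19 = -73.58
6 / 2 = 3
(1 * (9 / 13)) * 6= 54 / 13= 4.15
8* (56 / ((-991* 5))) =-448 / 4955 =-0.09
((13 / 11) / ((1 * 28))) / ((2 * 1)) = 13 / 616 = 0.02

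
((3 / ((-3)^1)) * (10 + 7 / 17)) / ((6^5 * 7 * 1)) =-59 / 308448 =-0.00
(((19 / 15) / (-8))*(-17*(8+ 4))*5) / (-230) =-323 / 460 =-0.70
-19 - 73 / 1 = -92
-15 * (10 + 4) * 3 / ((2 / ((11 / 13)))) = -3465 / 13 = -266.54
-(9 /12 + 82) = -331 /4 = -82.75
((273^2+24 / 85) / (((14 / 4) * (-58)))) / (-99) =2111663 / 569415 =3.71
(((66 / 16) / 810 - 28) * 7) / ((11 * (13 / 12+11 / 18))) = -423283 / 40260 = -10.51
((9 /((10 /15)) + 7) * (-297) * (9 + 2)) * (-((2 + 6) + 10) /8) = 1205523 /8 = 150690.38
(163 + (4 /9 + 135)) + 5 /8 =299.07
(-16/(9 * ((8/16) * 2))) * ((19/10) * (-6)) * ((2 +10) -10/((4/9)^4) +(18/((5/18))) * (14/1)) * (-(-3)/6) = 2686999/400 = 6717.50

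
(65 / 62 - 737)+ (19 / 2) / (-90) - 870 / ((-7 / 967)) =4665647807 / 39060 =119448.23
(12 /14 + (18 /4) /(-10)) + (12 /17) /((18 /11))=5987 /7140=0.84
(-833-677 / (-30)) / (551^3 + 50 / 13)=-316069 / 65240820390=-0.00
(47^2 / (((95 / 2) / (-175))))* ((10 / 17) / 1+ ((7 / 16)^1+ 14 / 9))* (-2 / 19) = 2211.33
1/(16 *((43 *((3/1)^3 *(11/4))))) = 1/51084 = 0.00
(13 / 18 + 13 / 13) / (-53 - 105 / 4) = -62 / 2853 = -0.02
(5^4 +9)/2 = 317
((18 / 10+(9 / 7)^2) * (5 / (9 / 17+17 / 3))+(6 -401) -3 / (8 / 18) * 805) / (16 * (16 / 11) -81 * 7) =992301409 / 92609804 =10.71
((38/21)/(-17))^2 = 0.01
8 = 8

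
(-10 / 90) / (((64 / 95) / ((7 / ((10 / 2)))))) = -133 / 576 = -0.23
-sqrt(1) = -1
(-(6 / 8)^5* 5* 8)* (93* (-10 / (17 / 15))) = 8474625 / 1088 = 7789.18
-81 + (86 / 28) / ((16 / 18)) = -8685 / 112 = -77.54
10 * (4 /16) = 5 /2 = 2.50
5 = 5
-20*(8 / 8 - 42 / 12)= 50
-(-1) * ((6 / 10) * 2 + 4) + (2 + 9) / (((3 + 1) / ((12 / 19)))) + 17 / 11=8864 / 1045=8.48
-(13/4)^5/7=-371293/7168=-51.80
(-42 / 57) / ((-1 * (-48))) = -7 / 456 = -0.02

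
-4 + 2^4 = 12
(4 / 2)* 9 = 18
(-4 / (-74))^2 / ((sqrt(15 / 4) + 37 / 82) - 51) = -135956 / 2348630389 - 6724 * sqrt(15) / 11743151945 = -0.00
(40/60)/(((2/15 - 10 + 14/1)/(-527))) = -85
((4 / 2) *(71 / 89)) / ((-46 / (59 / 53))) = -4189 / 108491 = -0.04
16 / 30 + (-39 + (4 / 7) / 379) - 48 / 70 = -1558009 / 39795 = -39.15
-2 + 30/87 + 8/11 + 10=2894/319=9.07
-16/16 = -1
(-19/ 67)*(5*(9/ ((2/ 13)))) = -11115/ 134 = -82.95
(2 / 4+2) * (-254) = -635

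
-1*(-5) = 5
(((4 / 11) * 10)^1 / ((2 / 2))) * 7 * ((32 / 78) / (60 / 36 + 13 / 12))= 17920 / 4719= 3.80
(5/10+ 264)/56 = 529/112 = 4.72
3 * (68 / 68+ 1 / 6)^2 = 49 / 12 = 4.08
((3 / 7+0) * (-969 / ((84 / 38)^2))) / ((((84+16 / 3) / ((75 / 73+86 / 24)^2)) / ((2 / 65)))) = -38820520187 / 62382552960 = -0.62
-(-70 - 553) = 623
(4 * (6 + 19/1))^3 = 1000000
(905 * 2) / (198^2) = 905 / 19602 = 0.05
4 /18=2 /9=0.22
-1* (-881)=881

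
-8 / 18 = -4 / 9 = -0.44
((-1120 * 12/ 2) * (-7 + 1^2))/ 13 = 40320/ 13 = 3101.54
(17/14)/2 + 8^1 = 241/28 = 8.61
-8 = -8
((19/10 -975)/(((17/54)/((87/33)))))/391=-7619373/365585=-20.84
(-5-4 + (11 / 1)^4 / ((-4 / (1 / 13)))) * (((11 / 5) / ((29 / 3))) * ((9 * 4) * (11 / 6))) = -567369 / 130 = -4364.38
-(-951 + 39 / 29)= 27540 / 29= 949.66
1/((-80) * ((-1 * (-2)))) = -1/160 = -0.01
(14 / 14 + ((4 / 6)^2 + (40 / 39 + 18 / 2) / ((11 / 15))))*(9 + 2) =19454 / 117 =166.27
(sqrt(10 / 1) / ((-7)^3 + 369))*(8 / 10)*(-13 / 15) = -0.08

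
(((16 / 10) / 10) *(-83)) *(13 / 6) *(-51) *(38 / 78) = 714.91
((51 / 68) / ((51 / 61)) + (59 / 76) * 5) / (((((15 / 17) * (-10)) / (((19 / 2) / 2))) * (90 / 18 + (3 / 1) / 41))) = -42189 / 83200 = -0.51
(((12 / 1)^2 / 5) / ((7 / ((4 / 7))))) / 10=288 / 1225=0.24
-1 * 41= -41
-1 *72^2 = -5184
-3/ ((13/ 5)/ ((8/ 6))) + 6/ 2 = 19/ 13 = 1.46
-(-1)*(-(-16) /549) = 16 /549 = 0.03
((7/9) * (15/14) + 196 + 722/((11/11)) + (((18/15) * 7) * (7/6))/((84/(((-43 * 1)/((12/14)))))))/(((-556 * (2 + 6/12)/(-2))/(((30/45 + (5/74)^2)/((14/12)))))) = 3624277171/4795333200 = 0.76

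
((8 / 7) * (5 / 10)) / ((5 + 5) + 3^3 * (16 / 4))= 2 / 413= 0.00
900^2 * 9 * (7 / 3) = 17010000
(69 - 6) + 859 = 922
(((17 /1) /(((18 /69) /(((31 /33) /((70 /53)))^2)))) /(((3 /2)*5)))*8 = 2110969118 /60031125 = 35.16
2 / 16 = 1 / 8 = 0.12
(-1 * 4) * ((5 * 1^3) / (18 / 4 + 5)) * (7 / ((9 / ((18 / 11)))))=-2.68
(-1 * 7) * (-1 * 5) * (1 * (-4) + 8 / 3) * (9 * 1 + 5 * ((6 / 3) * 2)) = -4060 / 3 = -1353.33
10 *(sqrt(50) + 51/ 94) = 76.14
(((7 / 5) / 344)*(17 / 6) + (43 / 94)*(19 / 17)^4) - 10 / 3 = -35217998789 / 13503675280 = -2.61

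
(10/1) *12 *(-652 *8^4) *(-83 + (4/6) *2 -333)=132888657920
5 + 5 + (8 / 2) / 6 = 32 / 3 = 10.67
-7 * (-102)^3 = 7428456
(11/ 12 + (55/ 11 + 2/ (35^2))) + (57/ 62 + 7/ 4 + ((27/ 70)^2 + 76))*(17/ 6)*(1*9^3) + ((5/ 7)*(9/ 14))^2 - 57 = 726809682283/ 4465860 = 162747.98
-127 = -127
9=9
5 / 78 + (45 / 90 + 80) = 3142 / 39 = 80.56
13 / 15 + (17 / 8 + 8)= 1319 / 120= 10.99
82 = 82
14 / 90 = 7 / 45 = 0.16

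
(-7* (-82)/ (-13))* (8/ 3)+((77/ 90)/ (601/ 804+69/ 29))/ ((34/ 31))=-1352189827/ 11508575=-117.49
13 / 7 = 1.86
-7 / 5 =-1.40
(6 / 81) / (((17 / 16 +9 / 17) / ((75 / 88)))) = 1700 / 42867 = 0.04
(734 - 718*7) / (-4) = 1073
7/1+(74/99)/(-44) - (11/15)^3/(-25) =142906477/20418750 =7.00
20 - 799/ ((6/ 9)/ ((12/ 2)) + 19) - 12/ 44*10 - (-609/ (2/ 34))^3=1109682256952.46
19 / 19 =1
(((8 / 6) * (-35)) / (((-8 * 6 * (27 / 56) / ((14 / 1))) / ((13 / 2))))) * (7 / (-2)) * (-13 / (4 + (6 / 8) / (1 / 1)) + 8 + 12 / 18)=-52749970 / 13851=-3808.39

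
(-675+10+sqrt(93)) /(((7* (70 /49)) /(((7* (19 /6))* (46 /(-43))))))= 406847 /258- 3059* sqrt(93) /1290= 1554.06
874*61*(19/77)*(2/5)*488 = 988654816/385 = 2567934.59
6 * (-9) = -54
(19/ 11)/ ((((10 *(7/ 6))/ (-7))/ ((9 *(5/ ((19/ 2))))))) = -54/ 11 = -4.91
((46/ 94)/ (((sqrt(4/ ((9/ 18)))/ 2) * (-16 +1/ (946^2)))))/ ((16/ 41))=-210976447 * sqrt(2)/ 5383814280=-0.06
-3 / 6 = -1 / 2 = -0.50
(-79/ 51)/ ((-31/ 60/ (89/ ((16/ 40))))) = 351550/ 527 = 667.08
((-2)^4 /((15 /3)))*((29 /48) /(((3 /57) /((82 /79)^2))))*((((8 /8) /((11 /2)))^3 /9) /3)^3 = 1896921088 /4344811112288830095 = 0.00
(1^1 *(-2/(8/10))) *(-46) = 115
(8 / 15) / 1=8 / 15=0.53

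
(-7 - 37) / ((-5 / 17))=748 / 5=149.60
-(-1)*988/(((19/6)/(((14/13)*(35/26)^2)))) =102900/169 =608.88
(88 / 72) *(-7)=-77 / 9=-8.56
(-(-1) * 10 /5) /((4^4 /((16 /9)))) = 1 /72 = 0.01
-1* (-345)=345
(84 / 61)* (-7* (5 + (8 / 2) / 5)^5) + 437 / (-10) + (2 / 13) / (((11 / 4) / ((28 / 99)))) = -341718350666293 / 5397356250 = -63312.17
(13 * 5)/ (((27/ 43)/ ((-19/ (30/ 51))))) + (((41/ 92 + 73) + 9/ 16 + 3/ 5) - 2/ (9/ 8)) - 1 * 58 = -165375667/ 49680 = -3328.82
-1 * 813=-813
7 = 7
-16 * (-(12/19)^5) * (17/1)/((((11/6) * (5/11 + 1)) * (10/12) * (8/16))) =304570368/12380495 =24.60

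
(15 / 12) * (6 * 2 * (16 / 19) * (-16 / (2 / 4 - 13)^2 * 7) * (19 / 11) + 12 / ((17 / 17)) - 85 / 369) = -1881779 / 2029500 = -0.93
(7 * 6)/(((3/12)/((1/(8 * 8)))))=21/8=2.62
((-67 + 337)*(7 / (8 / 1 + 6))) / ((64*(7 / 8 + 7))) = 15 / 56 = 0.27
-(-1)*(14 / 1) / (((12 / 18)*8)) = 21 / 8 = 2.62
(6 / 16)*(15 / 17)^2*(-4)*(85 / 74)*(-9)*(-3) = -91125 / 2516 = -36.22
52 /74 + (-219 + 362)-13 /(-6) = 32383 /222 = 145.87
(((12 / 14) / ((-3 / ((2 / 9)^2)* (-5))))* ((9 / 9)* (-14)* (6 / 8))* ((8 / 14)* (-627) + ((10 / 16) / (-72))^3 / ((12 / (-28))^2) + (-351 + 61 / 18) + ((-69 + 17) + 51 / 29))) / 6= 264001978431727 / 70701890273280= 3.73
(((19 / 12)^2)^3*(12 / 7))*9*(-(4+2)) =-47045881 / 32256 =-1458.52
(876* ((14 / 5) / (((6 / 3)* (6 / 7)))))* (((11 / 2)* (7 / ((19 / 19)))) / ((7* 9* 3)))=39347 / 135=291.46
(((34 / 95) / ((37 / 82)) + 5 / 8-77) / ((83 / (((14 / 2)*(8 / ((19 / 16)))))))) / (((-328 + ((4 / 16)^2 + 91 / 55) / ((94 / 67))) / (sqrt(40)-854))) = -3363172334584832 / 29967319196413 + 7876281814016*sqrt(10) / 29967319196413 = -111.40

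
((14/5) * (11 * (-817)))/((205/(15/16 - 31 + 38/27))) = 778750511/221400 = 3517.39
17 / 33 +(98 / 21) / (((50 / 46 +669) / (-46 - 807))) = -459887 / 84766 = -5.43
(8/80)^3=0.00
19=19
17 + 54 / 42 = 128 / 7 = 18.29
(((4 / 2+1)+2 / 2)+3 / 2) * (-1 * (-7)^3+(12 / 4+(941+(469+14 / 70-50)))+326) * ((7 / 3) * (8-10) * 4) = -1043196 / 5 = -208639.20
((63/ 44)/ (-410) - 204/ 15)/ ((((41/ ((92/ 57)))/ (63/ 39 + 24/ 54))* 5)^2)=-15080186037086/ 4214787692061375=-0.00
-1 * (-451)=451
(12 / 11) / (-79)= -12 / 869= -0.01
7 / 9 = 0.78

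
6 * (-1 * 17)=-102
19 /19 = 1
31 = 31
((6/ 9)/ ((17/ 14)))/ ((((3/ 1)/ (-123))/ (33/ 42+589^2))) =-398266210/ 51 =-7809141.37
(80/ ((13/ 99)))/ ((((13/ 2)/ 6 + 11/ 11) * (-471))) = -0.62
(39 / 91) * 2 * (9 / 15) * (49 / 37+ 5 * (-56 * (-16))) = 426366 / 185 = 2304.68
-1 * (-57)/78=19/26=0.73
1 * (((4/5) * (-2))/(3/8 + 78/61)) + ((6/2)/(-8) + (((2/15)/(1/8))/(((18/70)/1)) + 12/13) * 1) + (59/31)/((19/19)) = 659382341/117079560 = 5.63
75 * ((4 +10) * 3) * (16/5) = 10080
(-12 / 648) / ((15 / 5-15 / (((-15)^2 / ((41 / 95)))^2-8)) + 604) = -456877177 / 14975518746096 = -0.00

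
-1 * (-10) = 10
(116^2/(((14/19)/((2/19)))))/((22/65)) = 437320/77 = 5679.48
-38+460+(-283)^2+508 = 81019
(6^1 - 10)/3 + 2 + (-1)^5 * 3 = -7/3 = -2.33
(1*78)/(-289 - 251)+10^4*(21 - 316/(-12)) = 42599987/90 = 473333.19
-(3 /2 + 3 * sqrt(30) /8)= -3 * sqrt(30) /8 - 3 /2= -3.55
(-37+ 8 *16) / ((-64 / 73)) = -6643 / 64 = -103.80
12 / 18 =2 / 3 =0.67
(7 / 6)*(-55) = -385 / 6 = -64.17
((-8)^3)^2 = 262144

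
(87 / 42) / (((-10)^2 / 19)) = 551 / 1400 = 0.39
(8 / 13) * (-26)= -16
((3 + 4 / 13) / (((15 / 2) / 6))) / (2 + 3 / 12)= 688 / 585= 1.18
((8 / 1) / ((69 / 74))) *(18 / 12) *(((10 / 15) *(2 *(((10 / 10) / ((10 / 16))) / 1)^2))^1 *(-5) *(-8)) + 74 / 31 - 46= 18326008 / 10695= 1713.51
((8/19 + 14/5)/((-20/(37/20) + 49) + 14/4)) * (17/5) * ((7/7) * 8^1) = 3079584/1465375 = 2.10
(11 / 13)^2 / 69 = 121 / 11661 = 0.01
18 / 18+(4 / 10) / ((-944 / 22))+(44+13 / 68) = 226587 / 5015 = 45.18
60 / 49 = 1.22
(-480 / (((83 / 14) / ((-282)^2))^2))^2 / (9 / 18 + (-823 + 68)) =-235991426227791184100170137600 / 23871535463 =-9885892199668898361.73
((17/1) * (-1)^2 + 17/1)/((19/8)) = 272/19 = 14.32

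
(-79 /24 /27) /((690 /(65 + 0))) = -1027 /89424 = -0.01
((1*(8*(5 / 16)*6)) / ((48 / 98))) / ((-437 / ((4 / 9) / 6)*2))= -245 / 94392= -0.00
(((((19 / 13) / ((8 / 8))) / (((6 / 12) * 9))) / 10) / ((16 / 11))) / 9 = 209 / 84240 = 0.00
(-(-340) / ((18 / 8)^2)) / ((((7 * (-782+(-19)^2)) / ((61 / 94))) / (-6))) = 331840 / 3739743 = 0.09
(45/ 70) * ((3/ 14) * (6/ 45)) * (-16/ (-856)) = 9/ 26215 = 0.00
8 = 8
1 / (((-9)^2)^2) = 1 / 6561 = 0.00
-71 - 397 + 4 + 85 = -379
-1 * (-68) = 68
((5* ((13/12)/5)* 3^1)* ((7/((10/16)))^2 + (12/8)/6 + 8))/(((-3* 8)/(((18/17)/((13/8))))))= -40107/3400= -11.80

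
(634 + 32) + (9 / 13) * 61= 9207 / 13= 708.23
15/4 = 3.75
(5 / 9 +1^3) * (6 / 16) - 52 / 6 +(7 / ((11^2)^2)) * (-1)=-1420261 / 175692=-8.08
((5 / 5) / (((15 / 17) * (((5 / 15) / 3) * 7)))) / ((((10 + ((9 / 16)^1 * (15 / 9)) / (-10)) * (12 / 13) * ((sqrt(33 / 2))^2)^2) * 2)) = 3536 / 12082455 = 0.00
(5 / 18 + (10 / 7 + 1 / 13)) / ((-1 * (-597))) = 2921 / 977886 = 0.00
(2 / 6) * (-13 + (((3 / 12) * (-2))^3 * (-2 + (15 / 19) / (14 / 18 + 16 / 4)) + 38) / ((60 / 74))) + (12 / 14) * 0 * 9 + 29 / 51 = 13279887 / 1111120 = 11.95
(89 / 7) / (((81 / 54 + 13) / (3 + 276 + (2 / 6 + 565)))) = 740.35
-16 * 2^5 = -512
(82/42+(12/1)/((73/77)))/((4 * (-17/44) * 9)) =-246367/234549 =-1.05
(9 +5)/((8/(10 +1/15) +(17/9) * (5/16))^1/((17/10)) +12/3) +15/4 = 23698209/3559484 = 6.66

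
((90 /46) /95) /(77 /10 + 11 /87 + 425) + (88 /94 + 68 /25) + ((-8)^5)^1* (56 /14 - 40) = 228089932843843218 /193353632525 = 1179651.66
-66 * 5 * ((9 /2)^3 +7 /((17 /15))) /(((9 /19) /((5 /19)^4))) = -151628125 /466412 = -325.09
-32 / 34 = -16 / 17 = -0.94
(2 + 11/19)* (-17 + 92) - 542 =-6623/19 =-348.58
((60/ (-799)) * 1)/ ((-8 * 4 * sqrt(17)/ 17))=15 * sqrt(17)/ 6392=0.01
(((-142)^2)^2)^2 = 165312903998914816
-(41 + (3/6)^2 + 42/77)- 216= -11343/44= -257.80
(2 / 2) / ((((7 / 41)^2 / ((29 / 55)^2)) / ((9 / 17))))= 12723489 / 2519825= 5.05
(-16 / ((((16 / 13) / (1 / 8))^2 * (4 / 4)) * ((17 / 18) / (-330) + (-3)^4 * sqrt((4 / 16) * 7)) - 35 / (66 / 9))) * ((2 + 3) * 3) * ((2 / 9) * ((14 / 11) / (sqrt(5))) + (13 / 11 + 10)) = -2654594765881344000 * sqrt(7) / 27186967061413439279 - 13428844344115200 * sqrt(35) / 27186967061413439279 - 3414422049386400 / 27186967061413439279 - 17272595733120 * sqrt(5) / 27186967061413439279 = -0.26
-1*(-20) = 20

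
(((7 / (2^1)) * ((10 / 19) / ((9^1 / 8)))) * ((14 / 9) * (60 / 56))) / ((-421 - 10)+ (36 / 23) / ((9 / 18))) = -32200 / 5048433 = -0.01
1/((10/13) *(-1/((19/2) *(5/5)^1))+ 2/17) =4199/154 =27.27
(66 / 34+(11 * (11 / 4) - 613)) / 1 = -39495 / 68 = -580.81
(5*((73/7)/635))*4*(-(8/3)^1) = -2336/2667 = -0.88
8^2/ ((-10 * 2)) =-16/ 5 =-3.20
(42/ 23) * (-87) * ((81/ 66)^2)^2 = -970942707/ 2693944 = -360.42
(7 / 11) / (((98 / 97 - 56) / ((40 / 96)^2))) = -2425 / 1207008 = -0.00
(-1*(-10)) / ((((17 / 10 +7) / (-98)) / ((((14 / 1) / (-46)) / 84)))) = 2450 / 6003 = 0.41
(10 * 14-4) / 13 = 136 / 13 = 10.46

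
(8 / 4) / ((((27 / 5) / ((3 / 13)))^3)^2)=31250 / 2565164201769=0.00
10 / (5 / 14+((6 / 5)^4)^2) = 54687500 / 25467749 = 2.15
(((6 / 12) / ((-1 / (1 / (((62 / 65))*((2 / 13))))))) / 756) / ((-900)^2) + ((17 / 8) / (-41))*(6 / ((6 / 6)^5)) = -0.31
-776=-776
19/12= 1.58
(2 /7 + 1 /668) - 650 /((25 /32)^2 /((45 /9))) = -124487109 /23380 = -5324.51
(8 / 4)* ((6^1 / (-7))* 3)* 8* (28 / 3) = -384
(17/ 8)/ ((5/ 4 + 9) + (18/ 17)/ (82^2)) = 485809/ 2343350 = 0.21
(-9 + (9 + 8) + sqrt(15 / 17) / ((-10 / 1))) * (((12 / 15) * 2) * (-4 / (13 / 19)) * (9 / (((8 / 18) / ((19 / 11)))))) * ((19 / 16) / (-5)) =2222316 / 3575 -555579 * sqrt(255) / 1215500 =614.33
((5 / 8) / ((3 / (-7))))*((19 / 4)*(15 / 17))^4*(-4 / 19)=4051096875 / 42762752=94.73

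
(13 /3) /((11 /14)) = 182 /33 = 5.52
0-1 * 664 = -664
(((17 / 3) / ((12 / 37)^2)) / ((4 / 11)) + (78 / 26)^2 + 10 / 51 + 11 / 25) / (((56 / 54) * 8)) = 115878011 / 6092800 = 19.02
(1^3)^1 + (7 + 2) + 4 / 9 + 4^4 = 2398 / 9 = 266.44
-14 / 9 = -1.56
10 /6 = 5 /3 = 1.67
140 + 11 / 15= 2111 / 15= 140.73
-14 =-14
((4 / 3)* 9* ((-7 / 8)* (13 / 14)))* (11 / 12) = -143 / 16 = -8.94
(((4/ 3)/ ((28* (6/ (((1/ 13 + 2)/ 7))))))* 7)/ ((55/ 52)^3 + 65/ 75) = 243360/ 30264703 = 0.01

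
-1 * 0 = 0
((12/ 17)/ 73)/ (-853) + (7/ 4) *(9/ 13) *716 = 11937527565/ 13761449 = 867.46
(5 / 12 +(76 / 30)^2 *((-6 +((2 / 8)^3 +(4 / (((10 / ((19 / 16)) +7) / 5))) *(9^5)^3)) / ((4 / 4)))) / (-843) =-2032875202877.08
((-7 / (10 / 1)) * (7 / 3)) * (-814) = 19943 / 15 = 1329.53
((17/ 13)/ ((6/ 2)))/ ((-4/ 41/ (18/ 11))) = -2091/ 286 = -7.31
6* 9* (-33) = -1782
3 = 3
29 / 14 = 2.07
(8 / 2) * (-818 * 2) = -6544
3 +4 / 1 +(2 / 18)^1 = 64 / 9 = 7.11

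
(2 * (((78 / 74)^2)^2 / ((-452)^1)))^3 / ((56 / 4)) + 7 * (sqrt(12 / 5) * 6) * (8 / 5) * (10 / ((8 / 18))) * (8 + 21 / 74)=-12381557655576425121 / 1063834430441503771327094384 + 926856 * sqrt(15) / 185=19403.77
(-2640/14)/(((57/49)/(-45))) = 138600/19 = 7294.74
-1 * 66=-66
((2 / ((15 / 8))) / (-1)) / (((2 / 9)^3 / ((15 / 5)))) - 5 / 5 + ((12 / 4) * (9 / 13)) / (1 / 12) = -17399 / 65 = -267.68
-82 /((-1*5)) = 82 /5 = 16.40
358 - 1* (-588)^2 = -345386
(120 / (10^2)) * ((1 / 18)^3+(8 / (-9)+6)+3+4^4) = 1540297 / 4860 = 316.93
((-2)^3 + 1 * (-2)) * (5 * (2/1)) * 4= -400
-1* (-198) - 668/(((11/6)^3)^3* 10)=197.71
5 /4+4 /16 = 3 /2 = 1.50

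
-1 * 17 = -17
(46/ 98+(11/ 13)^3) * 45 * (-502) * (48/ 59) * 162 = -20332626480000/ 6351527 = -3201218.62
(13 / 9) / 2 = 13 / 18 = 0.72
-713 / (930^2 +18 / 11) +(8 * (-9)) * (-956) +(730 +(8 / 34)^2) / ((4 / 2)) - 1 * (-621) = 191966221925753 / 2749522302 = 69818.03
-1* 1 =-1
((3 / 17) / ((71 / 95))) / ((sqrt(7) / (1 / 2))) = 285 * sqrt(7) / 16898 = 0.04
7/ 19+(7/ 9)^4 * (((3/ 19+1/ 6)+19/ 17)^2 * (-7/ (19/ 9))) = -112130632243/ 52022195244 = -2.16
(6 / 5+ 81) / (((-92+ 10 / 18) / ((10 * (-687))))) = 5082426 / 823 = 6175.49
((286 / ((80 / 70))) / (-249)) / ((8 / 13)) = -13013 / 7968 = -1.63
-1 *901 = -901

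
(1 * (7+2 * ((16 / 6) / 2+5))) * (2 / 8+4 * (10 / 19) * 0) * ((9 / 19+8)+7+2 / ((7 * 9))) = 273760 / 3591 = 76.24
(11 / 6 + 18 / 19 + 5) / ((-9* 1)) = -887 / 1026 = -0.86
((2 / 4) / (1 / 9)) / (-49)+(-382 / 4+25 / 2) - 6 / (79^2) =-50821051 / 611618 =-83.09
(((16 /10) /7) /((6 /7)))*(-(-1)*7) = 28 /15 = 1.87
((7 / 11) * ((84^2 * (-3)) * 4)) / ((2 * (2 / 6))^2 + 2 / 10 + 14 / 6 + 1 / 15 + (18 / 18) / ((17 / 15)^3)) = -32759490960 / 2268629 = -14440.22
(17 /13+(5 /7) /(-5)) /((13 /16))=1696 /1183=1.43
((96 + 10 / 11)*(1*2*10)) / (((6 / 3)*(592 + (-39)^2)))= 10660 / 23243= 0.46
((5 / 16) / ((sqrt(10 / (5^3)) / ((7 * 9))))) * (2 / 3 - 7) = -440.84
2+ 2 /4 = 2.50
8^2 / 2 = 32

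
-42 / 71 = -0.59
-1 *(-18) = 18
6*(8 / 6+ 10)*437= 29716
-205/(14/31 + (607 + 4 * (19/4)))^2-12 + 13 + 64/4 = 1282224359/75427280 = 17.00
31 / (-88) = -31 / 88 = -0.35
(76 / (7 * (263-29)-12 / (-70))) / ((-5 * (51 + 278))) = -19 / 673698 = -0.00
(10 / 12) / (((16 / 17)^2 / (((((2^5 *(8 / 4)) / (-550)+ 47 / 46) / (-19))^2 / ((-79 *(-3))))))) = 0.00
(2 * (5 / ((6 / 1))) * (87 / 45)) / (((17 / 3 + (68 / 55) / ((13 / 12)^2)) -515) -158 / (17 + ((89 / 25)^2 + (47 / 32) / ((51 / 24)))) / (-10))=-347861536165 / 54816209383956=-0.01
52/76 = 0.68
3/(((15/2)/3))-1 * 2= -4/5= -0.80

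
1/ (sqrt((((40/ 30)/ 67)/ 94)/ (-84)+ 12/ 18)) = 3*sqrt(11661408290)/ 264515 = 1.22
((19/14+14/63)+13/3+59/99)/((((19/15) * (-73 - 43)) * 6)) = -15035/2036496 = -0.01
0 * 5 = 0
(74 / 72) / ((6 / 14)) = 259 / 108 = 2.40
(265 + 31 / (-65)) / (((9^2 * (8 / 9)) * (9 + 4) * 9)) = 0.03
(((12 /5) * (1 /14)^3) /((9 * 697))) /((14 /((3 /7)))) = 1 /234289580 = 0.00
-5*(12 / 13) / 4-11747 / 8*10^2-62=-3819417 / 26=-146900.65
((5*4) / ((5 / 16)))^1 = 64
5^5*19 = 59375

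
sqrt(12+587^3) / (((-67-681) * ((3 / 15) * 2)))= -5 * sqrt(202262015) / 1496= -47.53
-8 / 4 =-2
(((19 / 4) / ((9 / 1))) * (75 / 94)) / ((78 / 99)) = 0.53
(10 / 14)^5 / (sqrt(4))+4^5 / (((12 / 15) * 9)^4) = 104538125 / 220541454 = 0.47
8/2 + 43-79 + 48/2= -8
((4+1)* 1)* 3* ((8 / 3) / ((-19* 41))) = -40 / 779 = -0.05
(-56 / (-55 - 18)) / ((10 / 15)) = 84 / 73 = 1.15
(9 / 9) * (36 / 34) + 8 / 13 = 1.67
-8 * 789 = -6312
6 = 6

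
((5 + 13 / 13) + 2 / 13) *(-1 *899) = -71920 / 13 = -5532.31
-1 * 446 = -446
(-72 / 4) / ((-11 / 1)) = 1.64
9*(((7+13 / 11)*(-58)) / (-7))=46980 / 77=610.13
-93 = -93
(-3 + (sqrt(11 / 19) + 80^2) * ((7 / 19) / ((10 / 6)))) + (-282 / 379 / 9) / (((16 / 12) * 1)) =21 * sqrt(209) / 1805 + 20330941 / 14402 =1411.84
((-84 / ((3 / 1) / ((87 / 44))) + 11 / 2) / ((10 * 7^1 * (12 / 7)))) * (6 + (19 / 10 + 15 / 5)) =-119573 / 26400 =-4.53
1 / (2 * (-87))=-1 / 174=-0.01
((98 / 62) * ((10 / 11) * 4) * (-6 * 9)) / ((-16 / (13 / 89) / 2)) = 171990 / 30349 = 5.67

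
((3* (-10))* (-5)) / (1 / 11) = 1650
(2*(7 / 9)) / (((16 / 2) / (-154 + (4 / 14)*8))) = -59 / 2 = -29.50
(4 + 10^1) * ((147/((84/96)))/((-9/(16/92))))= -3136/69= -45.45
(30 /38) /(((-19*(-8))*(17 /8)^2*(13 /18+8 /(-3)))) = -0.00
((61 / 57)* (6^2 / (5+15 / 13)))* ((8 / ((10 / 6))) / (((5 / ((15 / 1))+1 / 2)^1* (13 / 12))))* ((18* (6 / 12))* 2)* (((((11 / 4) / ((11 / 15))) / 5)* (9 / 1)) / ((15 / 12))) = 38421216 / 11875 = 3235.47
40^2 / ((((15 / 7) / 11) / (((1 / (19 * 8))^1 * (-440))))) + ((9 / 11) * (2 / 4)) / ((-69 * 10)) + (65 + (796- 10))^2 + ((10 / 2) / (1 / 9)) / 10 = 700430.06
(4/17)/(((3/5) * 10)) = 2/51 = 0.04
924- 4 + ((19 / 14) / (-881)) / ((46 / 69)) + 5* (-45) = 17144203 / 24668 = 695.00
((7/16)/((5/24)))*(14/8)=147/40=3.68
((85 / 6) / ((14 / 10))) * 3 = 425 / 14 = 30.36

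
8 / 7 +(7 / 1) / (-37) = 247 / 259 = 0.95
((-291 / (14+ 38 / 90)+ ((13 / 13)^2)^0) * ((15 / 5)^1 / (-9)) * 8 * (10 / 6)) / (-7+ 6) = -497840 / 5841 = -85.23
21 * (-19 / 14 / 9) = -19 / 6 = -3.17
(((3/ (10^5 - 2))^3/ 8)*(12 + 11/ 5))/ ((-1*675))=-71/ 999940001199992000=-0.00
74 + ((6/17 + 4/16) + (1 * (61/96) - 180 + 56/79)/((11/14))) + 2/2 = -9784157/64464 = -151.78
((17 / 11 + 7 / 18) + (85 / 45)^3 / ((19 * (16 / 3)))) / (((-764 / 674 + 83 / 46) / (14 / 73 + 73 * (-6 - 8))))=-13055834781500 / 4283753661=-3047.76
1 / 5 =0.20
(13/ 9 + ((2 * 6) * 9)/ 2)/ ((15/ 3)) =499/ 45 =11.09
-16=-16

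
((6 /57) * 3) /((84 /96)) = 48 /133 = 0.36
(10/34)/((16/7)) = 35/272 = 0.13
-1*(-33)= 33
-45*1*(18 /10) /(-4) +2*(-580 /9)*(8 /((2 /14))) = -259111 /36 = -7197.53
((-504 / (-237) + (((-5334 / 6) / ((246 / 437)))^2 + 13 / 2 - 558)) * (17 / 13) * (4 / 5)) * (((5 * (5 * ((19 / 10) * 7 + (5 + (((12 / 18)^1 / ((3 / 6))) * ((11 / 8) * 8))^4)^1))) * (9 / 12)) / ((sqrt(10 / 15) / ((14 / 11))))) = 4091512169468294715977 * sqrt(6) / 2839773816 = 3529195541954.08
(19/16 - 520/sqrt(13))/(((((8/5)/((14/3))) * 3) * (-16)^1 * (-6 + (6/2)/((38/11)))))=2527/179712 - 665 * sqrt(13)/1404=-1.69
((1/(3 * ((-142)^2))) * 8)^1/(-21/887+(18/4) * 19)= 3548/2293176105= 0.00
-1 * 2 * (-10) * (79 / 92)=17.17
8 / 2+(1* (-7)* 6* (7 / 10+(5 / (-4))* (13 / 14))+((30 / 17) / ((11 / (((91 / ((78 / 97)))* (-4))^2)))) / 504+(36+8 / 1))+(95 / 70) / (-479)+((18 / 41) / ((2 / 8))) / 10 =132.75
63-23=40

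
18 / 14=9 / 7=1.29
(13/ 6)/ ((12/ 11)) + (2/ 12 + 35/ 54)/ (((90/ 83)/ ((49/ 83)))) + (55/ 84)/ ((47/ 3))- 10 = -24075157/ 3197880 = -7.53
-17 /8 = -2.12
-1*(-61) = 61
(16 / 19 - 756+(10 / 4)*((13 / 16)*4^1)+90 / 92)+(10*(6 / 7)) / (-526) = -4801813967 / 6436136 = -746.07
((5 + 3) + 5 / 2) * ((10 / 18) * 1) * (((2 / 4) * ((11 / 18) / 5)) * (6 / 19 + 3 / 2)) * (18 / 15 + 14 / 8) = 1.91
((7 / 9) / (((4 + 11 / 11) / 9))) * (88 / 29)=616 / 145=4.25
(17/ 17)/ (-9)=-1/ 9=-0.11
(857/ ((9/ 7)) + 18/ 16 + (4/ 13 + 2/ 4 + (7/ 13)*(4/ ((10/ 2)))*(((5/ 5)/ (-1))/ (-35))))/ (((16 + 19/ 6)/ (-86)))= -51741943/ 17250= -2999.53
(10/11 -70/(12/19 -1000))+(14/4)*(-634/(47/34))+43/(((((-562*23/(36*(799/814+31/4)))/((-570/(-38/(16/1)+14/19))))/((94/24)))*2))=-4802221214949011/2072792768882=-2316.79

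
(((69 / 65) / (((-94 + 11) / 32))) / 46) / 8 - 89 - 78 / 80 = -3883369 / 43160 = -89.98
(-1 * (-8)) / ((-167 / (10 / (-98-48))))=40 / 12191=0.00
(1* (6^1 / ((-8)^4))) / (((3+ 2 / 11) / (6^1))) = 99 / 35840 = 0.00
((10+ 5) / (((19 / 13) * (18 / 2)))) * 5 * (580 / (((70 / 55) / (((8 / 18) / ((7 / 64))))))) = 10558.46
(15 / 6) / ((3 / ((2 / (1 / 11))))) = 55 / 3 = 18.33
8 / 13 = 0.62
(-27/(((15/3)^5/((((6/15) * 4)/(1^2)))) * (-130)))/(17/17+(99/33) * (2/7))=756/13203125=0.00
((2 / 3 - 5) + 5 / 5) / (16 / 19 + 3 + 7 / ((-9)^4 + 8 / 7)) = -4363825 / 5031279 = -0.87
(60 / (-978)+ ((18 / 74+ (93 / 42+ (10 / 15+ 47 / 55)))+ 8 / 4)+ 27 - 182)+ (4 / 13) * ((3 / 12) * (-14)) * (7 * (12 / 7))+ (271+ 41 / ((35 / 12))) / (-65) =-11590485139 / 69658050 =-166.39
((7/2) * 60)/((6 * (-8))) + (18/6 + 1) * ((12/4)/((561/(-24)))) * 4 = -9617/1496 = -6.43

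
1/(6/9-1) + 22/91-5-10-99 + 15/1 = -101.76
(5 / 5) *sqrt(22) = sqrt(22) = 4.69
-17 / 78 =-0.22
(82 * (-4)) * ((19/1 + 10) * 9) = -85608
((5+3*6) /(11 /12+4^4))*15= 4140 /3083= 1.34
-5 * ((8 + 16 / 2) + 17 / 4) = -405 / 4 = -101.25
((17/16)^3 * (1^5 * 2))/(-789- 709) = -4913/3067904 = -0.00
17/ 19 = 0.89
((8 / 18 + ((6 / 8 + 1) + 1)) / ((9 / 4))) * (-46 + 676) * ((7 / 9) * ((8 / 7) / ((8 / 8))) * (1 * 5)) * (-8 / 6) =-1288000 / 243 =-5300.41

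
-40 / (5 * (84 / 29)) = -58 / 21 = -2.76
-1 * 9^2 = -81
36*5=180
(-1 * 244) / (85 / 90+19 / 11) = -48312 / 529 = -91.33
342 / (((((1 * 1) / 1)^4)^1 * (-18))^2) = 19 / 18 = 1.06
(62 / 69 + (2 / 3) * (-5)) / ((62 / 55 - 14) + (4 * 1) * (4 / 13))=10010 / 47863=0.21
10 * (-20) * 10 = -2000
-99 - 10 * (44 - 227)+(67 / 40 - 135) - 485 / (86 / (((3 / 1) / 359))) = 986503259 / 617480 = 1597.63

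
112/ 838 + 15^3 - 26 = 1403287/ 419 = 3349.13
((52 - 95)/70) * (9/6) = -129/140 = -0.92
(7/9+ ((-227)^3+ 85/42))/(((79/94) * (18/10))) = -346350544675/44793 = -7732247.11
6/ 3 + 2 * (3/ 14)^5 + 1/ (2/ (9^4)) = 882703883/ 268912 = 3282.50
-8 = -8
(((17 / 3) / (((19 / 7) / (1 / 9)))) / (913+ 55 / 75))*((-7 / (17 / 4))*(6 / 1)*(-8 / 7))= 160 / 55803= 0.00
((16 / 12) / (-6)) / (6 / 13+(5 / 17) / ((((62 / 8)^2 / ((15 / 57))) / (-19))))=-212381 / 417699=-0.51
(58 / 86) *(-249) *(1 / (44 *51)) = -2407 / 32164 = -0.07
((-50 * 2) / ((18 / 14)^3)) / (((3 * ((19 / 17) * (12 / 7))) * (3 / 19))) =-1020425 / 19683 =-51.84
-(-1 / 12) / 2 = 1 / 24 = 0.04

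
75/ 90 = 0.83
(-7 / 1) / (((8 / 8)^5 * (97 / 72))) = -504 / 97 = -5.20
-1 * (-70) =70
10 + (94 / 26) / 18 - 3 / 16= 18745 / 1872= 10.01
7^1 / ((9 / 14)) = 98 / 9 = 10.89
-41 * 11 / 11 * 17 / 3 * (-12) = 2788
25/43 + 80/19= 3915/817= 4.79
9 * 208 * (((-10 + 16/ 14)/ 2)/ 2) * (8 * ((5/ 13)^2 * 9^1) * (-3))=12052800/ 91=132448.35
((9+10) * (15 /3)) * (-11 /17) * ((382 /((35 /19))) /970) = -758461 /57715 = -13.14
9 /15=0.60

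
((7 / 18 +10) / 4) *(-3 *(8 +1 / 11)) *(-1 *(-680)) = -128605 / 3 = -42868.33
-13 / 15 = -0.87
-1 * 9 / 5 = -9 / 5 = -1.80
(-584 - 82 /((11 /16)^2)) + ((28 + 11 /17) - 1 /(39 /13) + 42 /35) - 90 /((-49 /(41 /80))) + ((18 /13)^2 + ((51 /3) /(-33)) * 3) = -1485354384617 /2044082040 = -726.66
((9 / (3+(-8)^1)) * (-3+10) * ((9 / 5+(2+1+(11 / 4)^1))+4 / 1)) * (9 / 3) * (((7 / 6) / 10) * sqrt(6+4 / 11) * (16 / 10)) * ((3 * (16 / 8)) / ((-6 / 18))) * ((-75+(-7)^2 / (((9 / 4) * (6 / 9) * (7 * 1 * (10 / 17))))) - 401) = -195064443 * sqrt(770) / 3125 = -1732101.96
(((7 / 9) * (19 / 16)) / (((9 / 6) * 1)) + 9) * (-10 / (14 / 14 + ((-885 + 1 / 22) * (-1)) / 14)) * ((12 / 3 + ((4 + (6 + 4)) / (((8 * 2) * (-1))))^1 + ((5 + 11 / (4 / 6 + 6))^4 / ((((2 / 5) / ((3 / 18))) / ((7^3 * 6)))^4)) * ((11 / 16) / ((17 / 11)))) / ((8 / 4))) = -419049802589533658447965445 / 1189824823296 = -352194536863586.75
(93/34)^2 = 8649/1156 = 7.48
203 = 203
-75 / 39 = -25 / 13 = -1.92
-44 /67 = -0.66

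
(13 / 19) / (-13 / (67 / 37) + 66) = 871 / 74879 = 0.01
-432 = -432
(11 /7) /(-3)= -11 /21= -0.52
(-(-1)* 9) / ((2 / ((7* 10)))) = 315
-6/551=-0.01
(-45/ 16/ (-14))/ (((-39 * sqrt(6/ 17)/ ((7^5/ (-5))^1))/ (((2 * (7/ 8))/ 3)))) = 16807 * sqrt(102)/ 9984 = 17.00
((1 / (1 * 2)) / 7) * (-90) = -6.43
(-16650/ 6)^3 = -21369234375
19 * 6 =114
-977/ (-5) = 977/ 5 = 195.40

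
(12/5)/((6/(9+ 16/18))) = 178/45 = 3.96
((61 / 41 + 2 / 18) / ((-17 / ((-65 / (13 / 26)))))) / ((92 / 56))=1073800 / 144279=7.44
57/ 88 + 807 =807.65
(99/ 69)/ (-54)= -0.03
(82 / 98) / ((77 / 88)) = 328 / 343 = 0.96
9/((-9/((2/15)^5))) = -32/759375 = -0.00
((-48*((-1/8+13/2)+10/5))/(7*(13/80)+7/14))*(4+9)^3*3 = -211966560/131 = -1618065.34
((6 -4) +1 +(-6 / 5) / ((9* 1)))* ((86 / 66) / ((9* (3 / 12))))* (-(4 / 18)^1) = -14792 / 40095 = -0.37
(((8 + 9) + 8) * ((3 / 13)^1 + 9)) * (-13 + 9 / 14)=-259500 / 91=-2851.65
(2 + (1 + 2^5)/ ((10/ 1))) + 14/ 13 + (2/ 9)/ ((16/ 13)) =6.56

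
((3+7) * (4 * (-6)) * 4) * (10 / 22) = -4800 / 11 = -436.36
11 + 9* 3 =38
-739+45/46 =-33949/46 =-738.02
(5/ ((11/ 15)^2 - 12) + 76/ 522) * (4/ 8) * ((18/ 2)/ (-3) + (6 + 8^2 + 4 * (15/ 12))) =-782492/ 74791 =-10.46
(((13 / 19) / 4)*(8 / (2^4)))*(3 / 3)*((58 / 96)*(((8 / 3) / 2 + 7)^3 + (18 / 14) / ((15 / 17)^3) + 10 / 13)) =2588908967 / 86184000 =30.04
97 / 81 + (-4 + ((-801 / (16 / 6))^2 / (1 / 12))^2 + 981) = 24307629709459753 / 20736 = 1172242945093.55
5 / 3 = 1.67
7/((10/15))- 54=-87/2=-43.50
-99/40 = -2.48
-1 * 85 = -85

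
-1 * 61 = -61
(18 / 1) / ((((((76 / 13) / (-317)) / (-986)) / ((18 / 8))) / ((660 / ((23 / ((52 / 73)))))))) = 1411958201940 / 31901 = 44260625.12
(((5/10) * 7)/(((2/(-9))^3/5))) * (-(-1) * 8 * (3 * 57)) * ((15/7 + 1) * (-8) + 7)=79158465/2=39579232.50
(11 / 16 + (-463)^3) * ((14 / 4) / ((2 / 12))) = -33348956361 / 16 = -2084309772.56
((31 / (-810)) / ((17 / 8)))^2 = 15376 / 47403225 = 0.00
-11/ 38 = -0.29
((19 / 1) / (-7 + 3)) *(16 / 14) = -38 / 7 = -5.43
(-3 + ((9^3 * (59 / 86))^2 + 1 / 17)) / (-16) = -31448714257 / 2011712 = -15632.81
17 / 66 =0.26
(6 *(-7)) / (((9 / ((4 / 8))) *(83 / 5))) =-35 / 249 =-0.14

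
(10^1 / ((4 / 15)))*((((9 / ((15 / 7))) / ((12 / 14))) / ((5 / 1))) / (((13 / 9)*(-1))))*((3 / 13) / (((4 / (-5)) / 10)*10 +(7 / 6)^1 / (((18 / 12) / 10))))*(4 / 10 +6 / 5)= -35721 / 26533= -1.35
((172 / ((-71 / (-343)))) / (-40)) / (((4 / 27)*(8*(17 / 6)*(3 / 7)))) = -2787561 / 193120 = -14.43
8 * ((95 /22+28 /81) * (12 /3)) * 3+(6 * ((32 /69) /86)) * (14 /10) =447.78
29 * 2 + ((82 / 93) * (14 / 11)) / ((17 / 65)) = 1083298 / 17391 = 62.29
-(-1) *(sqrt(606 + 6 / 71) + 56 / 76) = 25.36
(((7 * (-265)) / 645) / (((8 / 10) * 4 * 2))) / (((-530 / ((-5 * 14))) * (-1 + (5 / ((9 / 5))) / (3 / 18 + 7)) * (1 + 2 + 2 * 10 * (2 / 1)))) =0.00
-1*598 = -598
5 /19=0.26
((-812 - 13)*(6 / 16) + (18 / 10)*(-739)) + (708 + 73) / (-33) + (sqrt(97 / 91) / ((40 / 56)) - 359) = -242669 / 120 + sqrt(8827) / 65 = -2020.80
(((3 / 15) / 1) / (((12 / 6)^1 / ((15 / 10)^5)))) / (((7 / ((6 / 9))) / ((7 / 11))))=81 / 1760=0.05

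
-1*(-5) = 5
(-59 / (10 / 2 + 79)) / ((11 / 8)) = -118 / 231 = -0.51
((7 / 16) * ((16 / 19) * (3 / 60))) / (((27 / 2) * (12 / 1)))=0.00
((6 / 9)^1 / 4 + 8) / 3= 49 / 18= 2.72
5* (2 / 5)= 2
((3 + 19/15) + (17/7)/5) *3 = 499/35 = 14.26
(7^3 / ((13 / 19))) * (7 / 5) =45619 / 65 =701.83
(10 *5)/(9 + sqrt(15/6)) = 900/157 -50 *sqrt(10)/157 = 4.73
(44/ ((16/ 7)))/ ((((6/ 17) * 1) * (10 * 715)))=119/ 15600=0.01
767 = 767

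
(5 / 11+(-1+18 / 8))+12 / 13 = 1503 / 572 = 2.63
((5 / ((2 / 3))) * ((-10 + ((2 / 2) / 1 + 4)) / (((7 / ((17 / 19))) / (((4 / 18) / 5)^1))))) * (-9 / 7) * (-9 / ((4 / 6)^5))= -557685 / 29792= -18.72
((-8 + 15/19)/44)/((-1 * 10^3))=137/836000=0.00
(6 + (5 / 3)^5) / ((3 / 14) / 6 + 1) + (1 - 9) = 71948 / 7047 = 10.21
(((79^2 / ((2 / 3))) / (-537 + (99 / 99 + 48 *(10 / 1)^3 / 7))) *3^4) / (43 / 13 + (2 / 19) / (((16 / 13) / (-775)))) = -1.90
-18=-18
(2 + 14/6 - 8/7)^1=67/21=3.19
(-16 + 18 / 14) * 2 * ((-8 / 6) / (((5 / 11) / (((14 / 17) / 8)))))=2266 / 255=8.89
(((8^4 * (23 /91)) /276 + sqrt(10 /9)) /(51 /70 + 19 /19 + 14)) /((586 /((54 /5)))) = 42 * sqrt(10) /107531 + 6144 /1397903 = 0.01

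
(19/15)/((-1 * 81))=-19/1215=-0.02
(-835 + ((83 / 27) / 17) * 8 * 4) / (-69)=380609 / 31671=12.02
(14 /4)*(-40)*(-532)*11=819280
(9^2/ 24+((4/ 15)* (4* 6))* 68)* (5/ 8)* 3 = 52629/ 64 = 822.33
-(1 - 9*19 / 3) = 56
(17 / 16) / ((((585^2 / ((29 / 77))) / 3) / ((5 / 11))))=493 / 309188880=0.00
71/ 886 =0.08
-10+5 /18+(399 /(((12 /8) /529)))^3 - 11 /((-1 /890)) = 50151558209834237 /18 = 2786197678324124.28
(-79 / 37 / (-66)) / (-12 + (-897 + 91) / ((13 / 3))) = -79 / 483516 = -0.00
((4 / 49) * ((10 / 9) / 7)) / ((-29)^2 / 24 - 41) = -320 / 147147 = -0.00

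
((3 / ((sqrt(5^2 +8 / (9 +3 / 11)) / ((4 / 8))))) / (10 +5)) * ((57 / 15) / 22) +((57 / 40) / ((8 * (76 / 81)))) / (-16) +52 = 19 * sqrt(67269) / 1450900 +1064717 / 20480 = 51.99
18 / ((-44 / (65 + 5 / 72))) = -4685 / 176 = -26.62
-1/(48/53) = -53/48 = -1.10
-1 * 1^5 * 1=-1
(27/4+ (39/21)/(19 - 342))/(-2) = -60995/18088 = -3.37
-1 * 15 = -15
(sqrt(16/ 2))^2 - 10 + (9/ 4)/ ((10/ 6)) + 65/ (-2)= -663/ 20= -33.15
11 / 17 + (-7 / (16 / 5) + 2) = 125 / 272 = 0.46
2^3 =8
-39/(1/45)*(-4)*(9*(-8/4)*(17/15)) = -143208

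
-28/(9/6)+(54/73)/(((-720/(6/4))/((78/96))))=-5232991/280320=-18.67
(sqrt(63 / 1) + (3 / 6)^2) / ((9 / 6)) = 5.46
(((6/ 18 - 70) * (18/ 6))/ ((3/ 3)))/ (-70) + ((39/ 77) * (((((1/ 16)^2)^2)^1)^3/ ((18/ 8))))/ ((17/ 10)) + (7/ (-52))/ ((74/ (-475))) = 1279274966343330456229/ 332296515208788049920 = 3.85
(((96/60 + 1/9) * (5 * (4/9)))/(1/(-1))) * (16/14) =-352/81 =-4.35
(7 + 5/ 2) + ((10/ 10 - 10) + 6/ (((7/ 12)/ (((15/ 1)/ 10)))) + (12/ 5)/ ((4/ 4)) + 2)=1423/ 70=20.33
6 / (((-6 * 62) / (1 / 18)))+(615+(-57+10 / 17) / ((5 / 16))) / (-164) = -5153617 / 1944630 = -2.65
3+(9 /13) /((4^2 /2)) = 321 /104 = 3.09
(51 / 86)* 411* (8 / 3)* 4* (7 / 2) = 391272 / 43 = 9099.35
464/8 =58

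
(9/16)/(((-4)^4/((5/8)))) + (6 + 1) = 229421/32768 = 7.00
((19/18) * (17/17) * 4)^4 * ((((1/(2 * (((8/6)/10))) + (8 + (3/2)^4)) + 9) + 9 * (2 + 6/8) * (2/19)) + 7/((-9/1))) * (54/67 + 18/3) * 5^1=394210599320/1318761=298924.98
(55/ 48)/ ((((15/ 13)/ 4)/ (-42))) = -1001/ 6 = -166.83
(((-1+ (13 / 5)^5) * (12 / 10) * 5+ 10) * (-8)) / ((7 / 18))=-322597152 / 21875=-14747.30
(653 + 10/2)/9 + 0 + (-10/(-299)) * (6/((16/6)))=393889/5382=73.19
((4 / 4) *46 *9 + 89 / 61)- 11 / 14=354131 / 854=414.67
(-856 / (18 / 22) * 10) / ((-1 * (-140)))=-4708 / 63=-74.73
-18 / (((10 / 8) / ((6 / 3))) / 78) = -11232 / 5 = -2246.40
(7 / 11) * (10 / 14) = 5 / 11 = 0.45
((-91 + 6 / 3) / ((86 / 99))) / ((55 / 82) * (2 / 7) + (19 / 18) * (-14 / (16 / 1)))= 182070504 / 1300793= 139.97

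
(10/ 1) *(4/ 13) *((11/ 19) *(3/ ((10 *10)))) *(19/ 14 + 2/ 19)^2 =4993593/ 43691830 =0.11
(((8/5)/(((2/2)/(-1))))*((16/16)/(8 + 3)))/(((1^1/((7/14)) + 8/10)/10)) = -40/77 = -0.52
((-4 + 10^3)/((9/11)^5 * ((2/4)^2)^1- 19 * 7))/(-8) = 80203398/85620083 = 0.94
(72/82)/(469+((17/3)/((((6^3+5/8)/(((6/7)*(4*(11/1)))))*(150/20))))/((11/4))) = 6550740/3499361849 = 0.00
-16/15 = -1.07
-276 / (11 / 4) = -1104 / 11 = -100.36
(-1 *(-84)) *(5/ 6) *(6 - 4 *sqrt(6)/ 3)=420 - 280 *sqrt(6)/ 3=191.38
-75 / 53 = -1.42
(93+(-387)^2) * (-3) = -449586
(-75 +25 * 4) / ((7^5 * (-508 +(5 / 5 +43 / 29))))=-145 / 49278124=-0.00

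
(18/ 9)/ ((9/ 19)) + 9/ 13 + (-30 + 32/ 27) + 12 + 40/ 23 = -82031/ 8073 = -10.16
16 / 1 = 16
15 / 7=2.14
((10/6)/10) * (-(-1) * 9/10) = 3/20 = 0.15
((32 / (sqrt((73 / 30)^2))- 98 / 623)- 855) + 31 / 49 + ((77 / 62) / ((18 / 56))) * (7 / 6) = -222992590193 / 266461461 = -836.87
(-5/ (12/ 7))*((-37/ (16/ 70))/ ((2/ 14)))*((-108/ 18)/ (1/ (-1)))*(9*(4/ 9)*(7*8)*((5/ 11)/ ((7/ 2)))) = 6345500/ 11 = 576863.64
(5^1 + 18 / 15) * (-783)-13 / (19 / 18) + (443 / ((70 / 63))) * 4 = -310851 / 95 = -3272.12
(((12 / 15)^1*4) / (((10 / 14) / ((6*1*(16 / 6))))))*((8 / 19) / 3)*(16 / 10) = 114688 / 7125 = 16.10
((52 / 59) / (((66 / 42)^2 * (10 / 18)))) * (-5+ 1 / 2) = -103194 / 35695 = -2.89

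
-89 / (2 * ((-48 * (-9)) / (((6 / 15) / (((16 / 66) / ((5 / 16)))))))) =-979 / 18432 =-0.05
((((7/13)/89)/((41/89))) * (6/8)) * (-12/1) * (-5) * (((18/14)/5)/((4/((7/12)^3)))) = 0.01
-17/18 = -0.94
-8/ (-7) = 8/ 7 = 1.14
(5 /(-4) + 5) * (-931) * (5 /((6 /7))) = -162925 /8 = -20365.62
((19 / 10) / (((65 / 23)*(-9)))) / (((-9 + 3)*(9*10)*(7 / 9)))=437 / 2457000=0.00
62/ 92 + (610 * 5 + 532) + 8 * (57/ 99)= 5445491/ 1518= 3587.28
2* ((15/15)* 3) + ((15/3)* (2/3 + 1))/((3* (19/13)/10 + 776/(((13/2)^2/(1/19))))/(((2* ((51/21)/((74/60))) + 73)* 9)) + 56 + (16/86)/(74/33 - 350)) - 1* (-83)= 186674622860798947/2093966617975373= 89.15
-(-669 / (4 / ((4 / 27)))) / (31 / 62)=446 / 9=49.56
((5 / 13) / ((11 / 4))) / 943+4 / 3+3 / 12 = 2562371 / 1618188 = 1.58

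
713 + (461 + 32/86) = 50498/43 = 1174.37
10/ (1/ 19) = 190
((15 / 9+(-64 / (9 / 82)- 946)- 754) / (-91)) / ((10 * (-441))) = -20533 / 3611790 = -0.01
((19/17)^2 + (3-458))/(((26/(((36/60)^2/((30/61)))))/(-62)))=371961591/469625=792.04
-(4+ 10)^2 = -196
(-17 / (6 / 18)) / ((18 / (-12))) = 34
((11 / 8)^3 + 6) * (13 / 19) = 57239 / 9728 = 5.88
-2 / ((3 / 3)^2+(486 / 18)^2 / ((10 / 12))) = -10 / 4379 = -0.00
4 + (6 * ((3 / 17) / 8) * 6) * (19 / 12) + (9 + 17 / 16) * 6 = 4463 / 68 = 65.63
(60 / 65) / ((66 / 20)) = 0.28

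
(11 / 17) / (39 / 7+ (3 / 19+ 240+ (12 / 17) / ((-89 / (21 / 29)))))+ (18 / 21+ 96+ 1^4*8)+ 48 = 1534357851881 / 10037682186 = 152.86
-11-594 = -605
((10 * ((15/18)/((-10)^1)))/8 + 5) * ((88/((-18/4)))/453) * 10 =-25850/12231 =-2.11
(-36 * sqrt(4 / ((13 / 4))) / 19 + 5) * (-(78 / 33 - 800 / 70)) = 3490 / 77 - 100512 * sqrt(13) / 19019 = 26.27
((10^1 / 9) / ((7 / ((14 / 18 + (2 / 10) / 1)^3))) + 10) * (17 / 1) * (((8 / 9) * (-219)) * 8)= -925457820032 / 3444525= -268675.02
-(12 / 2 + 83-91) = 2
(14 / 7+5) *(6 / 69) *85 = 1190 / 23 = 51.74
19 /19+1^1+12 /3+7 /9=61 /9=6.78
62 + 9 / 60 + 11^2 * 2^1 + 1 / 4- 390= -428 / 5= -85.60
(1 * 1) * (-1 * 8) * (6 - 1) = -40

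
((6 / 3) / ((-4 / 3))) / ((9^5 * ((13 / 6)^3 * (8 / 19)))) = -19 / 3203226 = -0.00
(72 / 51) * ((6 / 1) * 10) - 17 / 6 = 8351 / 102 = 81.87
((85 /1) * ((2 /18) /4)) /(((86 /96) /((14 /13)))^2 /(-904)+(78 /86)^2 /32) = 1782215895040 /18825996839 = 94.67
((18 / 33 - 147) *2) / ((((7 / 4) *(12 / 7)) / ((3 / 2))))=-1611 / 11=-146.45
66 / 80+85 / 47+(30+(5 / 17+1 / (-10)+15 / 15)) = 1081131 / 31960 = 33.83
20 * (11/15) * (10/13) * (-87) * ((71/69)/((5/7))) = -1268344/897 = -1413.98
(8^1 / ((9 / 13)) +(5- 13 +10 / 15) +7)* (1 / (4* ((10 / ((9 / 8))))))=0.32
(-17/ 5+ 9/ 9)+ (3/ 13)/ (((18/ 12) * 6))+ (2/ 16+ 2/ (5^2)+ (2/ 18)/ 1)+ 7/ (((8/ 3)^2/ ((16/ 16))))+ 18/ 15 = 23611/ 187200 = 0.13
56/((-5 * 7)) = -8/5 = -1.60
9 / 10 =0.90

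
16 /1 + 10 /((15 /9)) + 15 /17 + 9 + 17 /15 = 8419 /255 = 33.02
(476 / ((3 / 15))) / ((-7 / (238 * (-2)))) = 161840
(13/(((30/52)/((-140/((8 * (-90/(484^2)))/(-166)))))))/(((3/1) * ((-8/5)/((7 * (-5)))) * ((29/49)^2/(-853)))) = 3025462638562.89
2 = 2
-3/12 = -1/4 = -0.25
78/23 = 3.39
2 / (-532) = -1 / 266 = -0.00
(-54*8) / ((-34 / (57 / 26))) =6156 / 221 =27.86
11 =11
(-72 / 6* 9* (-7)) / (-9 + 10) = 756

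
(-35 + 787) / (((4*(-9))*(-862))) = 94 / 3879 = 0.02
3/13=0.23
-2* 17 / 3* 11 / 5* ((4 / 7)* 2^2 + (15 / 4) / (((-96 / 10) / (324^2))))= 214696757 / 210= 1022365.51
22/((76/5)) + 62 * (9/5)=21479/190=113.05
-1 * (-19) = 19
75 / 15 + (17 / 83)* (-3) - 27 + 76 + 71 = 10324 / 83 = 124.39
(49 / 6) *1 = 49 / 6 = 8.17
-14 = -14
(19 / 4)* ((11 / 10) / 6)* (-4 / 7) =-209 / 420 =-0.50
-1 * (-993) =993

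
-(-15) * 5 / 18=25 / 6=4.17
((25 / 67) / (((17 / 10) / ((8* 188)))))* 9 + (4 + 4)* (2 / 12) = 10156556 / 3417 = 2972.36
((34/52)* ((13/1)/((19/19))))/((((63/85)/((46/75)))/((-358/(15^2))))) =-2379626/212625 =-11.19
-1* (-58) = 58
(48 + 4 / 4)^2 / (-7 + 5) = -2401 / 2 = -1200.50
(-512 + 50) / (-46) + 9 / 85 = 19842 / 1955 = 10.15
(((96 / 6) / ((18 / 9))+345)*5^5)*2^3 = 8825000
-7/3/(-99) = 0.02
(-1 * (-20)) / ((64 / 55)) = 275 / 16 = 17.19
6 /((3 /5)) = 10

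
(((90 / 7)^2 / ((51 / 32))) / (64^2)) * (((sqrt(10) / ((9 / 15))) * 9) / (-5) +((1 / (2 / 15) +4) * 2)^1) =15525 / 26656 -2025 * sqrt(10) / 26656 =0.34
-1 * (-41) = 41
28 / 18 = 14 / 9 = 1.56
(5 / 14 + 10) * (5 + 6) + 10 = 123.93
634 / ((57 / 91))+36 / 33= 635318 / 627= 1013.27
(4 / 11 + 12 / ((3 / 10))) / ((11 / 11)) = 444 / 11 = 40.36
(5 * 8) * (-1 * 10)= -400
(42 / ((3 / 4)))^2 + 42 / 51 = 53326 / 17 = 3136.82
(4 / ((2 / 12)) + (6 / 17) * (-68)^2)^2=2742336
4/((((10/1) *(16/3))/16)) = 6/5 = 1.20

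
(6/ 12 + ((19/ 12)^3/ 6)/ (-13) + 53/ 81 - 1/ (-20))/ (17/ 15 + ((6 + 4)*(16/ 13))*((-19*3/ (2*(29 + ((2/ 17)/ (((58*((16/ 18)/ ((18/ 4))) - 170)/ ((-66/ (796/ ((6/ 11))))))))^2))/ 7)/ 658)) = 1360909252936706170553317/ 1334096697114441934714752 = 1.02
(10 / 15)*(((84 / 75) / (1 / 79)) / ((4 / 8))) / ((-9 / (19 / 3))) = -168112 / 2025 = -83.02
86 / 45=1.91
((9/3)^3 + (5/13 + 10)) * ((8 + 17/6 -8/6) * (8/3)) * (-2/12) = -2052/13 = -157.85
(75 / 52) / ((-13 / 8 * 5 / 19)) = -570 / 169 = -3.37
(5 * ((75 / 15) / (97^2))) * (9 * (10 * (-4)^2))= 36000 / 9409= 3.83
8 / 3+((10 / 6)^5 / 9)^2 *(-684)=-740770324 / 531441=-1393.89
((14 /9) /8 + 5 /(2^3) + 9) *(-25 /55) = -3535 /792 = -4.46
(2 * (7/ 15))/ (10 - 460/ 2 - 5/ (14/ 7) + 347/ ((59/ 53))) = 1652/ 157905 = 0.01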